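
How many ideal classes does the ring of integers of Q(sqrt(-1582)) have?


K = Q(sqrt(-1582)). d mod 4 = 2, so D = disc(K) = 4d = -6328
h(K) equals the number of primitive reduced positive-definite forms (a, b, c) = a*x^2 + b*x*y + c*y^2 with b^2 - 4ac = D,
where reduced means |b| <= a <= c, with b >= 0 whenever |b| = a or a = c, and primitive means gcd(a, b, c) = 1.
Reduced forces 3a^2 <= |D| = 6328, so 1 <= a <= 45; b must have the parity of D, and c = (b^2 - D)/(4a) must be an integer >= a.
Enumerate a = 1..45, b in [-a, a]:
  a=1: (1, 0, 1582)  [1]
  a=2: (2, 0, 791)  [1]
  a=3..6: none
  a=7: (7, 0, 226)  [1]
  a=8..12: none
  a=13: (13, -4, 122), (13, 4, 122)  [2]
  a=14: (14, 0, 113)  [1]
  a=15..16: none
  a=17: (17, -8, 94), (17, 8, 94)  [2]
  a=18..25: none
  a=26: (26, -4, 61), (26, 4, 61)  [2]
  a=27..28: none
  a=29: (29, -20, 58), (29, 20, 58)  [2]
  a=30..33: none
  a=34: (34, -8, 47), (34, 8, 47)  [2]
  a=35..36: none
  a=37: (37, -6, 43), (37, 6, 43)  [2]
  a=38..45: none
Total reduced forms: 1 + 1 + 1 + 2 + 1 + 2 + 2 + 2 + 2 + 2 = 16
h = 16

16


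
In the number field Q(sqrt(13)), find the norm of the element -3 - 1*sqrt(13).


N(a + b*sqrt(d)) = a^2 - d*b^2
= (-3)^2 - (13)*(-1)^2
= 9 - 13
= -4

-4


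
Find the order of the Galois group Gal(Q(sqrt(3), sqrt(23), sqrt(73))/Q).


The 3 square roots of distinct primes are multiplicatively independent over Q,
so [K:Q] = 2^3 and Gal(K/Q) is isomorphic to (Z/2Z)^3.
|Gal| = 2^3 = 8

8


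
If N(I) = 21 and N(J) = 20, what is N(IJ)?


N(IJ) = N(I) * N(J)
= 21 * 20
= 420

420


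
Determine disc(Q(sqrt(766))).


For K = Q(sqrt(d)) with d squarefree: disc(K) = d if d = 1 mod 4, and disc(K) = 4d if d = 2 or 3 mod 4.
Here d = 766, and d mod 4 = 2.
d = 2 mod 4, not 1 (O_K = Z[sqrt(d)]), so disc(K) = 4d = 4 * (766) = 3064

3064


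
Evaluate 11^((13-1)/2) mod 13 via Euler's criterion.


p = 13 is prime and the exponent is (p-1)/2 = 6, so by Euler's criterion 11^6 = (11/13) = +1 or -1 mod 13.
Compute by square-and-multiply:
  6 = 4 + 2 (binary 110)
  Repeated squaring mod 13: 11^1 = 11, 11^2 = 4, 11^4 = 3
  11^6 = 11^4 * 11^2 = 3 * 4 mod 13
    3 * 4 = 12 = 12 mod 13
  11^6 = 12 mod 13
Result 12 = p - 1 = -1 mod 13: 11 is a quadratic non-residue mod 13. As a residue in [0, p-1] the value is 12.
11^6 mod 13 = 12

12


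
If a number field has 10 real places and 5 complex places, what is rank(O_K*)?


By Dirichlet's unit theorem:
rank = r1 + r2 - 1
= 10 + 5 - 1
= 14

14


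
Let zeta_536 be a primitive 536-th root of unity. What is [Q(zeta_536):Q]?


The degree equals Euler's totient phi(536).
536 = 2^3 * 67
phi(536) = 264

264


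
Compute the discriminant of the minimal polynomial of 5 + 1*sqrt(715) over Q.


The element 5 + 1*sqrt(715) has minimal polynomial:
x^2 - 10*x - 690
Discriminant = (-10)^2 - 4*(-690)
= 100 + 2760
= 2860

2860


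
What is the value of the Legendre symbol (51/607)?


p = 607 is prime, so compute (51/607) with the reciprocity algorithm (Jacobi-symbol steps: pull out 2s via (2/n), flip via reciprocity, reduce):
  reciprocity: (51/607) -> -(607/51)
  reduce: (46/51)
  pull out 2: (2/51) = -1  (since 51 mod 8 = 3)
  reciprocity: (23/51) -> -(51/23)
  reduce: (5/23)
  reciprocity: (5/23) -> +(23/5)
  reduce: (3/5)
  reciprocity: (3/5) -> +(5/3)
  reduce: (2/3)
  pull out 2: (2/3) = -1  (since 3 mod 8 = 3)
  (1/3) = 1
Product of signs = 1
(51/607) = 1

1


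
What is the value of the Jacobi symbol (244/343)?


Compute (244/343) via quadratic reciprocity:
  pull out 2: (2/343) = +1  (since 343 mod 8 = 7)
  pull out 2: (2/343) = +1  (since 343 mod 8 = 7)
  reciprocity: (61/343) -> +(343/61)
  reduce: (38/61)
  pull out 2: (2/61) = -1  (since 61 mod 8 = 5)
  reciprocity: (19/61) -> +(61/19)
  reduce: (4/19)
  pull out 2: (2/19) = -1  (since 19 mod 8 = 3)
  pull out 2: (2/19) = -1  (since 19 mod 8 = 3)
  (1/19) = 1
Product of signs = -1

-1


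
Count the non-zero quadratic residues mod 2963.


For prime p, the number of non-zero quadratic residues is (p-1)/2.
= (2963-1)/2
= 1481

1481


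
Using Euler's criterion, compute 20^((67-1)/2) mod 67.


p = 67 is prime and the exponent is (p-1)/2 = 33, so by Euler's criterion 20^33 = (20/67) = +1 or -1 mod 67.
Compute by square-and-multiply:
  33 = 32 + 1 (binary 100001)
  Repeated squaring mod 67: 20^1 = 20, 20^2 = 65, 20^4 = 4, 20^8 = 16, 20^16 = 55, 20^32 = 10
  20^33 = 20^32 * 20^1 = 10 * 20 mod 67
    10 * 20 = 200 = 66 mod 67
  20^33 = 66 mod 67
Result 66 = p - 1 = -1 mod 67: 20 is a quadratic non-residue mod 67. As a residue in [0, p-1] the value is 66.
20^33 mod 67 = 66

66


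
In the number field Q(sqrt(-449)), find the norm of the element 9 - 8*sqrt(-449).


N(a + b*sqrt(d)) = a^2 - d*b^2
= (9)^2 - (-449)*(-8)^2
= 81 + 28736
= 28817

28817


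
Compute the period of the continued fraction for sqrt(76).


Run the CF algorithm for sqrt(76).
a_0 = floor(sqrt(76)) = 8; set m_0=0, q_0=1.
Recurrence: m' = q*a - m,  q' = (d - m'^2)/q,  a' = floor((a_0 + m')/q').
  step 1: m=8, q=12, a=1
  step 2: m=4, q=5, a=2
  step 3: m=6, q=8, a=1
  step 4: m=2, q=9, a=1
  step 5: m=7, q=3, a=5
  step 6: m=8, q=4, a=4
  step 7: m=8, q=3, a=5
  step 8: m=7, q=9, a=1
  step 9: m=2, q=8, a=1
  step 10: m=6, q=5, a=2
  step 11: m=4, q=12, a=1
  step 12: m=8, q=1, a=16
a_12 = 2*a_0 = 16, so the period closes here.
sqrt(76) = [8; 1, 2, 1, 1, 5, 4, 5, 1, 1, 2, 1, 16]
Period length = 12

12


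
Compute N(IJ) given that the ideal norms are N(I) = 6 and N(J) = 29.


N(IJ) = N(I) * N(J)
= 6 * 29
= 174

174


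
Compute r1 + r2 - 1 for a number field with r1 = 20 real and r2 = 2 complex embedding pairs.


By Dirichlet's unit theorem:
rank = r1 + r2 - 1
= 20 + 2 - 1
= 21

21


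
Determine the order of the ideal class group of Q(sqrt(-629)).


K = Q(sqrt(-629)). d mod 4 = 3, so D = disc(K) = 4d = -2516
h(K) equals the number of primitive reduced positive-definite forms (a, b, c) = a*x^2 + b*x*y + c*y^2 with b^2 - 4ac = D,
where reduced means |b| <= a <= c, with b >= 0 whenever |b| = a or a = c, and primitive means gcd(a, b, c) = 1.
Reduced forces 3a^2 <= |D| = 2516, so 1 <= a <= 28; b must have the parity of D, and c = (b^2 - D)/(4a) must be an integer >= a.
Enumerate a = 1..28, b in [-a, a]:
  a=1: (1, 0, 629)  [1]
  a=2: (2, 2, 315)  [1]
  a=3: (3, -2, 210), (3, 2, 210)  [2]
  a=4: none
  a=5: (5, -2, 126), (5, 2, 126)  [2]
  a=6: (6, -2, 105), (6, 2, 105)  [2]
  a=7: (7, -2, 90), (7, 2, 90)  [2]
  a=8: none
  a=9: (9, -2, 70), (9, 2, 70)  [2]
  a=10: (10, -2, 63), (10, 2, 63)  [2]
  a=11: (11, -6, 58), (11, 6, 58)  [2]
  a=12..13: none
  a=14: (14, -2, 45), (14, 2, 45)  [2]
  a=15: (15, -8, 43), (15, -2, 42), (15, 2, 42), (15, 8, 43)  [4]
  a=16: none
  a=17: (17, 0, 37)  [1]
  a=18: (18, -2, 35), (18, 2, 35)  [2]
  a=19: (19, -12, 35), (19, 12, 35)  [2]
  a=20: none
  a=21: (21, -16, 33), (21, -2, 30), (21, 2, 30), (21, 16, 33)  [4]
  a=22: (22, -6, 29), (22, 6, 29)  [2]
  a=23..24: none
  a=25: (25, -22, 30), (25, 22, 30)  [2]
  a=26: none
  a=27: (27, 20, 27)  [1]
  a=28: none
Total reduced forms: 1 + 1 + 2 + 2 + 2 + 2 + 2 + 2 + 2 + 2 + 4 + 1 + 2 + 2 + 4 + 2 + 2 + 1 = 36
h = 36

36


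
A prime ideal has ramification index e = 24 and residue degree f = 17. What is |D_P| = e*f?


|D_P| = e * f
= 24 * 17
= 408

408


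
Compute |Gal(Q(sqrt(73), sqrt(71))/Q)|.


The 2 square roots of distinct primes are multiplicatively independent over Q,
so [K:Q] = 2^2 and Gal(K/Q) is isomorphic to (Z/2Z)^2.
|Gal| = 2^2 = 4

4


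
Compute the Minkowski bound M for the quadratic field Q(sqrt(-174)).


d = -174, d mod 4 = 2, so disc(K) = 4d = -696; |disc(K)| = 696
Imaginary quadratic field, so n = 2, s = r2 = 1, r1 = 0
M = (n!/n^n) * (4/pi)^s * sqrt(|disc(K)|) = (2!/2^2) * (4/pi)^1 * sqrt(696)
= 0.5 * 1.273240 * 26.381812
= 16.7952

16.7952


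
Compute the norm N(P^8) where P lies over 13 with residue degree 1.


N(P^a) = p^(a*f)
= 13^(8*1)
= 13^8
= 815730721

815730721


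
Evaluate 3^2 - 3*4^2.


x^2 - d*y^2
= 3^2 - 3*4^2
= 9 - 48
= -39

-39


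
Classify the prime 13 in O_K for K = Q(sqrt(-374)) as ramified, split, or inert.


K = Q(sqrt(-374)). Since d mod 4 = 2, disc(K) = -1496.
Check p | disc: -1496 mod 13 = 12.
p does not divide disc. Compute Legendre symbol (d/p):
3^((13-1)/2) mod 13 = 1
(d/p) = 1, so p splits: (p) = P*P' with e=1, f=1, g=2.
Therefore p is split.

split


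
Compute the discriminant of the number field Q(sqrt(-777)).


For K = Q(sqrt(d)) with d squarefree: disc(K) = d if d = 1 mod 4, and disc(K) = 4d if d = 2 or 3 mod 4.
Here d = -777, and d mod 4 = 3.
d = 3 mod 4, not 1 (O_K = Z[sqrt(d)]), so disc(K) = 4d = 4 * (-777) = -3108

-3108


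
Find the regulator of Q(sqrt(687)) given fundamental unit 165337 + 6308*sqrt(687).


epsilon = 165337 + 6308*sqrt(687)
= 330674.0000
R = ln(330674.0000)
= 12.7089

12.7089


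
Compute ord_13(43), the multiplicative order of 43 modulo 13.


We want ord_13(43), the smallest k >= 1 with 43^k = 1 mod 13.
n = 13 = 13, phi(13) = 12; the order divides phi(n).
Divisors of 12: 1, 2, 3, 4, 6, 12
Repeated squaring mod 13: 43^1 = 4, 43^2 = 3, 43^4 = 9, 43^8 = 3
Test divisors in increasing order:
  k=1: 43^1 = 4 mod 13
  k=2: 43^2 = 3 mod 13
  k=3: 43^3 = 3 * 4 = 12 mod 13
  k=4: 43^4 = 9 mod 13
  k=6: 43^6 = 9 * 3 = 1 mod 13  <- first divisor giving 1
Order = 6

6


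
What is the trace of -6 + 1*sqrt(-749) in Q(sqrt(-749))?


Tr(a + b*sqrt(d)) = (a + b*sqrt(d)) + (a - b*sqrt(d)) = 2a
= 2 * (-6)
= -12

-12


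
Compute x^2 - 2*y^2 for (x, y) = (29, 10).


x^2 - d*y^2
= 29^2 - 2*10^2
= 841 - 200
= 641

641


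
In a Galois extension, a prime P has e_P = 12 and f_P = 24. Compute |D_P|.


|D_P| = e * f
= 12 * 24
= 288

288


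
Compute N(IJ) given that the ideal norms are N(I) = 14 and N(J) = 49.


N(IJ) = N(I) * N(J)
= 14 * 49
= 686

686


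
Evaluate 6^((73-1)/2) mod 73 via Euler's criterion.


p = 73 is prime and the exponent is (p-1)/2 = 36, so by Euler's criterion 6^36 = (6/73) = +1 or -1 mod 73.
Compute by square-and-multiply:
  36 = 32 + 4 (binary 100100)
  Repeated squaring mod 73: 6^1 = 6, 6^2 = 36, 6^4 = 55, 6^8 = 32, 6^16 = 2, 6^32 = 4
  6^36 = 6^32 * 6^4 = 4 * 55 mod 73
    4 * 55 = 220 = 1 mod 73
  6^36 = 1 mod 73
Result 1: 6 is a quadratic residue mod 73.
6^36 mod 73 = 1

1


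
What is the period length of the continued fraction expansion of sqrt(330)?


Run the CF algorithm for sqrt(330).
a_0 = floor(sqrt(330)) = 18; set m_0=0, q_0=1.
Recurrence: m' = q*a - m,  q' = (d - m'^2)/q,  a' = floor((a_0 + m')/q').
  step 1: m=18, q=6, a=6
  step 2: m=18, q=1, a=36
a_2 = 2*a_0 = 36, so the period closes here.
sqrt(330) = [18; 6, 36]
Period length = 2

2


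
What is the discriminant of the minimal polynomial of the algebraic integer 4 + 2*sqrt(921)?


The element 4 + 2*sqrt(921) has minimal polynomial:
x^2 - 8*x - 3668
Discriminant = (-8)^2 - 4*(-3668)
= 64 + 14672
= 14736

14736


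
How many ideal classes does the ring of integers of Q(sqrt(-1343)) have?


K = Q(sqrt(-1343)). d mod 4 = 1, so D = disc(K) = d = -1343
h(K) equals the number of primitive reduced positive-definite forms (a, b, c) = a*x^2 + b*x*y + c*y^2 with b^2 - 4ac = D,
where reduced means |b| <= a <= c, with b >= 0 whenever |b| = a or a = c, and primitive means gcd(a, b, c) = 1.
Reduced forces 3a^2 <= |D| = 1343, so 1 <= a <= 21; b must have the parity of D, and c = (b^2 - D)/(4a) must be an integer >= a.
Enumerate a = 1..21, b in [-a, a]:
  a=1: (1, 1, 336)  [1]
  a=2: (2, -1, 168), (2, 1, 168)  [2]
  a=3: (3, -1, 112), (3, 1, 112)  [2]
  a=4: (4, -1, 84), (4, 1, 84)  [2]
  a=5: none
  a=6: (6, -5, 57), (6, -1, 56), (6, 1, 56), (6, 5, 57)  [4]
  a=7: (7, -1, 48), (7, 1, 48)  [2]
  a=8: (8, -1, 42), (8, 1, 42)  [2]
  a=9: (9, -5, 38), (9, 5, 38)  [2]
  a=10..11: none
  a=12: (12, -7, 29), (12, -1, 28), (12, 1, 28), (12, 7, 29)  [4]
  a=13: (13, -3, 26), (13, 3, 26)  [2]
  a=14: (14, -13, 27), (14, -1, 24), (14, 1, 24), (14, 13, 27)  [4]
  a=15: none
  a=16: (16, -1, 21), (16, 1, 21)  [2]
  a=17: (17, 17, 24)  [1]
  a=18: (18, -13, 21), (18, -5, 19), (18, 5, 19), (18, 13, 21)  [4]
  a=19..21: none
Total reduced forms: 1 + 2 + 2 + 2 + 4 + 2 + 2 + 2 + 4 + 2 + 4 + 2 + 1 + 4 = 34
h = 34

34


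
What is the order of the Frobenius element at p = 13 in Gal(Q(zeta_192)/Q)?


The Frobenius at p in Gal(Q(zeta_n)/Q) = (Z/nZ)* is the class of p, so its order is ord_192(13), the smallest k >= 1 with 13^k = 1 mod 192.
n = 192 = 2^6 * 3, phi(192) = 64; the order divides phi(n).
Divisors of 64: 1, 2, 4, 8, 16, 32, 64
Repeated squaring mod 192: 13^1 = 13, 13^2 = 169, 13^4 = 145, 13^8 = 97, 13^16 = 1, 13^32 = 1, 13^64 = 1
Test divisors in increasing order:
  k=1: 13^1 = 13 mod 192
  k=2: 13^2 = 169 mod 192
  k=4: 13^4 = 145 mod 192
  k=8: 13^8 = 97 mod 192
  k=16: 13^16 = 1 mod 192  <- first divisor giving 1
Order = 16

16


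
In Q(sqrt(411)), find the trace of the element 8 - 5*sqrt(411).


Tr(a + b*sqrt(d)) = (a + b*sqrt(d)) + (a - b*sqrt(d)) = 2a
= 2 * (8)
= 16

16


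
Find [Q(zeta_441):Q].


The degree equals Euler's totient phi(441).
441 = 3^2 * 7^2
phi(441) = 252

252


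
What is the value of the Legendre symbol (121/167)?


p = 167 is prime, so compute (121/167) with the reciprocity algorithm (Jacobi-symbol steps: pull out 2s via (2/n), flip via reciprocity, reduce):
  reciprocity: (121/167) -> +(167/121)
  reduce: (46/121)
  pull out 2: (2/121) = +1  (since 121 mod 8 = 1)
  reciprocity: (23/121) -> +(121/23)
  reduce: (6/23)
  pull out 2: (2/23) = +1  (since 23 mod 8 = 7)
  reciprocity: (3/23) -> -(23/3)
  reduce: (2/3)
  pull out 2: (2/3) = -1  (since 3 mod 8 = 3)
  (1/3) = 1
Product of signs = 1
(121/167) = 1

1


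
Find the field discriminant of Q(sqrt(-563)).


For K = Q(sqrt(d)) with d squarefree: disc(K) = d if d = 1 mod 4, and disc(K) = 4d if d = 2 or 3 mod 4.
Here d = -563, and d mod 4 = 1.
d = 1 mod 4 (O_K = Z[(1+sqrt(d))/2]), so disc(K) = d = -563

-563


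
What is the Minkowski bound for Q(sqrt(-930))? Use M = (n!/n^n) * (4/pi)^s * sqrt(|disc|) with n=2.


d = -930, d mod 4 = 2, so disc(K) = 4d = -3720; |disc(K)| = 3720
Imaginary quadratic field, so n = 2, s = r2 = 1, r1 = 0
M = (n!/n^n) * (4/pi)^s * sqrt(|disc(K)|) = (2!/2^2) * (4/pi)^1 * sqrt(3720)
= 0.5 * 1.273240 * 60.991803
= 38.8286

38.8286


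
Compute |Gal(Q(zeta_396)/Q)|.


|Gal(Q(zeta_396)/Q)| = phi(396)
= 120

120


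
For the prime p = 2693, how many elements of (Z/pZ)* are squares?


For prime p, the number of non-zero quadratic residues is (p-1)/2.
= (2693-1)/2
= 1346

1346


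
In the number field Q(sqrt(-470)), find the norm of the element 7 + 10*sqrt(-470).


N(a + b*sqrt(d)) = a^2 - d*b^2
= (7)^2 - (-470)*(10)^2
= 49 + 47000
= 47049

47049


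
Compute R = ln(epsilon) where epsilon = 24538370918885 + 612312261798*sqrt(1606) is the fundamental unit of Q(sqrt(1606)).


epsilon = 24538370918885 + 612312261798*sqrt(1606)
= 4.9077e+13
R = ln(4.9077e+13)
= 31.5244

31.5244


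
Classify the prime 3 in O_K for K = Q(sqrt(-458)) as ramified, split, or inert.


K = Q(sqrt(-458)). Since d mod 4 = 2, disc(K) = -1832.
Check p | disc: -1832 mod 3 = 1.
p does not divide disc. Compute Legendre symbol (d/p):
1^((3-1)/2) mod 3 = 1
(d/p) = 1, so p splits: (p) = P*P' with e=1, f=1, g=2.
Therefore p is split.

split


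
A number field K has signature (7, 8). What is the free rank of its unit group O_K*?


By Dirichlet's unit theorem:
rank = r1 + r2 - 1
= 7 + 8 - 1
= 14

14


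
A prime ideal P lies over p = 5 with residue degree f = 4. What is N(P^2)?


N(P^a) = p^(a*f)
= 5^(2*4)
= 5^8
= 390625

390625


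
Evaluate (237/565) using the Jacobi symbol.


Compute (237/565) via quadratic reciprocity:
  reciprocity: (237/565) -> +(565/237)
  reduce: (91/237)
  reciprocity: (91/237) -> +(237/91)
  reduce: (55/91)
  reciprocity: (55/91) -> -(91/55)
  reduce: (36/55)
  pull out 2: (2/55) = +1  (since 55 mod 8 = 7)
  pull out 2: (2/55) = +1  (since 55 mod 8 = 7)
  reciprocity: (9/55) -> +(55/9)
  reduce: (1/9)
  (1/9) = 1
Product of signs = -1

-1


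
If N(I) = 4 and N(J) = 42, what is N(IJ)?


N(IJ) = N(I) * N(J)
= 4 * 42
= 168

168


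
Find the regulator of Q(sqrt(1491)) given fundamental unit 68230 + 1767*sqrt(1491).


epsilon = 68230 + 1767*sqrt(1491)
= 136460.0000
R = ln(136460.0000)
= 11.8238

11.8238


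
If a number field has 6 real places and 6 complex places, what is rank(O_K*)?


By Dirichlet's unit theorem:
rank = r1 + r2 - 1
= 6 + 6 - 1
= 11

11


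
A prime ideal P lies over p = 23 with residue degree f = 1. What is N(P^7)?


N(P^a) = p^(a*f)
= 23^(7*1)
= 23^7
= 3404825447

3404825447


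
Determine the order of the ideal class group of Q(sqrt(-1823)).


K = Q(sqrt(-1823)). d mod 4 = 1, so D = disc(K) = d = -1823
h(K) equals the number of primitive reduced positive-definite forms (a, b, c) = a*x^2 + b*x*y + c*y^2 with b^2 - 4ac = D,
where reduced means |b| <= a <= c, with b >= 0 whenever |b| = a or a = c, and primitive means gcd(a, b, c) = 1.
Reduced forces 3a^2 <= |D| = 1823, so 1 <= a <= 24; b must have the parity of D, and c = (b^2 - D)/(4a) must be an integer >= a.
Enumerate a = 1..24, b in [-a, a]:
  a=1: (1, 1, 456)  [1]
  a=2: (2, -1, 228), (2, 1, 228)  [2]
  a=3: (3, -1, 152), (3, 1, 152)  [2]
  a=4: (4, -1, 114), (4, 1, 114)  [2]
  a=5: none
  a=6: (6, -5, 77), (6, -1, 76), (6, 1, 76), (6, 5, 77)  [4]
  a=7: (7, -5, 66), (7, 5, 66)  [2]
  a=8: (8, -1, 57), (8, 1, 57)  [2]
  a=9: (9, -7, 52), (9, 7, 52)  [2]
  a=10: none
  a=11: (11, -5, 42), (11, 5, 42)  [2]
  a=12: (12, -7, 39), (12, -1, 38), (12, 1, 38), (12, 7, 39)  [4]
  a=13: (13, -7, 36), (13, 7, 36)  [2]
  a=14: (14, -9, 34), (14, -5, 33), (14, 5, 33), (14, 9, 34)  [4]
  a=15: none
  a=16: (16, -15, 32), (16, 15, 32)  [2]
  a=17: (17, -9, 28), (17, 9, 28)  [2]
  a=18: (18, -11, 27), (18, -7, 26), (18, 7, 26), (18, 11, 27)  [4]
  a=19: (19, -1, 24), (19, 1, 24)  [2]
  a=20: none
  a=21: (21, -19, 26), (21, -5, 22), (21, 5, 22), (21, 19, 26)  [4]
  a=22: (22, -17, 24), (22, 17, 24)  [2]
  a=23..24: none
Total reduced forms: 1 + 2 + 2 + 2 + 4 + 2 + 2 + 2 + 2 + 4 + 2 + 4 + 2 + 2 + 4 + 2 + 4 + 2 = 45
h = 45

45


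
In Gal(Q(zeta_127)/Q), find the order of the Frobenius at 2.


The Frobenius at p in Gal(Q(zeta_n)/Q) = (Z/nZ)* is the class of p, so its order is ord_127(2), the smallest k >= 1 with 2^k = 1 mod 127.
n = 127 = 127, phi(127) = 126; the order divides phi(n).
Divisors of 126: 1, 2, 3, 6, 7, 9, 14, 18, 21, 42, 63, 126
Repeated squaring mod 127: 2^1 = 2, 2^2 = 4, 2^4 = 16, 2^8 = 2, 2^16 = 4, 2^32 = 16, 2^64 = 2
Test divisors in increasing order:
  k=1: 2^1 = 2 mod 127
  k=2: 2^2 = 4 mod 127
  k=3: 2^3 = 4 * 2 = 8 mod 127
  k=6: 2^6 = 16 * 4 = 64 mod 127
  k=7: 2^7 = 16 * 4 * 2 = 1 mod 127  <- first divisor giving 1
Order = 7

7


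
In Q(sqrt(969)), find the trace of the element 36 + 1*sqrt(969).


Tr(a + b*sqrt(d)) = (a + b*sqrt(d)) + (a - b*sqrt(d)) = 2a
= 2 * (36)
= 72

72


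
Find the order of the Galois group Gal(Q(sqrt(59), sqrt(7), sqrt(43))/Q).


The 3 square roots of distinct primes are multiplicatively independent over Q,
so [K:Q] = 2^3 and Gal(K/Q) is isomorphic to (Z/2Z)^3.
|Gal| = 2^3 = 8

8


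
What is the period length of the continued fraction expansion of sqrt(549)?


Run the CF algorithm for sqrt(549).
a_0 = floor(sqrt(549)) = 23; set m_0=0, q_0=1.
Recurrence: m' = q*a - m,  q' = (d - m'^2)/q,  a' = floor((a_0 + m')/q').
  step 1: m=23, q=20, a=2
  step 2: m=17, q=13, a=3
  step 3: m=22, q=5, a=9
  step 4: m=23, q=4, a=11
  step 5: m=21, q=27, a=1
  step 6: m=6, q=19, a=1
  step 7: m=13, q=20, a=1
  step 8: m=7, q=25, a=1
  step 9: m=18, q=9, a=4
  step 10: m=18, q=25, a=1
  step 11: m=7, q=20, a=1
  step 12: m=13, q=19, a=1
  step 13: m=6, q=27, a=1
  step 14: m=21, q=4, a=11
  step 15: m=23, q=5, a=9
  step 16: m=22, q=13, a=3
  step 17: m=17, q=20, a=2
  step 18: m=23, q=1, a=46
a_18 = 2*a_0 = 46, so the period closes here.
sqrt(549) = [23; 2, 3, 9, 11, 1, 1, 1, 1, 4, 1, 1, 1, 1, 11, 9, 3, 2, 46]
Period length = 18

18


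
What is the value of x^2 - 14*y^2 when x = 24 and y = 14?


x^2 - d*y^2
= 24^2 - 14*14^2
= 576 - 2744
= -2168

-2168


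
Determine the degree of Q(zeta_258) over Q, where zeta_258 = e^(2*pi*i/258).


The degree equals Euler's totient phi(258).
258 = 2 * 3 * 43
phi(258) = 84

84


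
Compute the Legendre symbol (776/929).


p = 929 is prime, so compute (776/929) with the reciprocity algorithm (Jacobi-symbol steps: pull out 2s via (2/n), flip via reciprocity, reduce):
  pull out 2: (2/929) = +1  (since 929 mod 8 = 1)
  pull out 2: (2/929) = +1  (since 929 mod 8 = 1)
  pull out 2: (2/929) = +1  (since 929 mod 8 = 1)
  reciprocity: (97/929) -> +(929/97)
  reduce: (56/97)
  pull out 2: (2/97) = +1  (since 97 mod 8 = 1)
  pull out 2: (2/97) = +1  (since 97 mod 8 = 1)
  pull out 2: (2/97) = +1  (since 97 mod 8 = 1)
  reciprocity: (7/97) -> +(97/7)
  reduce: (6/7)
  pull out 2: (2/7) = +1  (since 7 mod 8 = 7)
  reciprocity: (3/7) -> -(7/3)
  reduce: (1/3)
  (1/3) = 1
Product of signs = -1
(776/929) = -1

-1


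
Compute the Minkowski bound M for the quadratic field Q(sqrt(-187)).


d = -187, d mod 4 = 1, so disc(K) = d = -187; |disc(K)| = 187
Imaginary quadratic field, so n = 2, s = r2 = 1, r1 = 0
M = (n!/n^n) * (4/pi)^s * sqrt(|disc(K)|) = (2!/2^2) * (4/pi)^1 * sqrt(187)
= 0.5 * 1.273240 * 13.674794
= 8.7056

8.7056


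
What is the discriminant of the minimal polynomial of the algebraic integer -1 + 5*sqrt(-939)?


The element -1 + 5*sqrt(-939) has minimal polynomial:
x^2 + 2*x + 23476
Discriminant = (2)^2 - 4*(23476)
= 4 - 93904
= -93900

-93900


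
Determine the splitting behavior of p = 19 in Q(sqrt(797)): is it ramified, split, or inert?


K = Q(sqrt(797)). Since d mod 4 = 1, disc(K) = 797.
Check p | disc: 797 mod 19 = 18.
p does not divide disc. Compute Legendre symbol (d/p):
18^((19-1)/2) mod 19 = -1
(d/p) = -1, so p is inert: (p) stays prime with e=1, f=2, g=1.
Therefore p is inert.

inert


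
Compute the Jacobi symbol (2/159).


Compute (2/159) via quadratic reciprocity:
  pull out 2: (2/159) = +1  (since 159 mod 8 = 7)
  (1/159) = 1
Product of signs = 1

1


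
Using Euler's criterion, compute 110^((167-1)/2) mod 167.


p = 167 is prime and the exponent is (p-1)/2 = 83, so by Euler's criterion 110^83 = (110/167) = +1 or -1 mod 167.
Compute by square-and-multiply:
  83 = 64 + 16 + 2 + 1 (binary 1010011)
  Repeated squaring mod 167: 110^1 = 110, 110^2 = 76, 110^4 = 98, 110^8 = 85, 110^16 = 44, 110^32 = 99, 110^64 = 115
  110^83 = 110^64 * 110^16 * 110^2 * 110^1 = 115 * 44 * 76 * 110 mod 167
    115 * 44 = 5060 = 50 mod 167
    50 * 76 = 3800 = 126 mod 167
    126 * 110 = 13860 = 166 mod 167
  110^83 = 166 mod 167
Result 166 = p - 1 = -1 mod 167: 110 is a quadratic non-residue mod 167. As a residue in [0, p-1] the value is 166.
110^83 mod 167 = 166

166


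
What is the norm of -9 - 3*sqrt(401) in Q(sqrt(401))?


N(a + b*sqrt(d)) = a^2 - d*b^2
= (-9)^2 - (401)*(-3)^2
= 81 - 3609
= -3528

-3528


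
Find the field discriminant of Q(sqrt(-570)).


For K = Q(sqrt(d)) with d squarefree: disc(K) = d if d = 1 mod 4, and disc(K) = 4d if d = 2 or 3 mod 4.
Here d = -570, and d mod 4 = 2.
d = 2 mod 4, not 1 (O_K = Z[sqrt(d)]), so disc(K) = 4d = 4 * (-570) = -2280

-2280


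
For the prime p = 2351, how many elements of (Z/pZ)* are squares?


For prime p, the number of non-zero quadratic residues is (p-1)/2.
= (2351-1)/2
= 1175

1175


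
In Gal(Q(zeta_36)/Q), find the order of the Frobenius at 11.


The Frobenius at p in Gal(Q(zeta_n)/Q) = (Z/nZ)* is the class of p, so its order is ord_36(11), the smallest k >= 1 with 11^k = 1 mod 36.
n = 36 = 2^2 * 3^2, phi(36) = 12; the order divides phi(n).
Divisors of 12: 1, 2, 3, 4, 6, 12
Repeated squaring mod 36: 11^1 = 11, 11^2 = 13, 11^4 = 25, 11^8 = 13
Test divisors in increasing order:
  k=1: 11^1 = 11 mod 36
  k=2: 11^2 = 13 mod 36
  k=3: 11^3 = 13 * 11 = 35 mod 36
  k=4: 11^4 = 25 mod 36
  k=6: 11^6 = 25 * 13 = 1 mod 36  <- first divisor giving 1
Order = 6

6


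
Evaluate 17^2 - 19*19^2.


x^2 - d*y^2
= 17^2 - 19*19^2
= 289 - 6859
= -6570

-6570


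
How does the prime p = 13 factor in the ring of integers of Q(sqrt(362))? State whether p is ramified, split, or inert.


K = Q(sqrt(362)). Since d mod 4 = 2, disc(K) = 1448.
Check p | disc: 1448 mod 13 = 5.
p does not divide disc. Compute Legendre symbol (d/p):
11^((13-1)/2) mod 13 = -1
(d/p) = -1, so p is inert: (p) stays prime with e=1, f=2, g=1.
Therefore p is inert.

inert


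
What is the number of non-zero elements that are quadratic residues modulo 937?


For prime p, the number of non-zero quadratic residues is (p-1)/2.
= (937-1)/2
= 468

468


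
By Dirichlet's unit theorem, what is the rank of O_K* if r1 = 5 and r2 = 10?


By Dirichlet's unit theorem:
rank = r1 + r2 - 1
= 5 + 10 - 1
= 14

14


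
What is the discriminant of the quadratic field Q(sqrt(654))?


For K = Q(sqrt(d)) with d squarefree: disc(K) = d if d = 1 mod 4, and disc(K) = 4d if d = 2 or 3 mod 4.
Here d = 654, and d mod 4 = 2.
d = 2 mod 4, not 1 (O_K = Z[sqrt(d)]), so disc(K) = 4d = 4 * (654) = 2616

2616


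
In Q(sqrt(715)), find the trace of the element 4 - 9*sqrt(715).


Tr(a + b*sqrt(d)) = (a + b*sqrt(d)) + (a - b*sqrt(d)) = 2a
= 2 * (4)
= 8

8


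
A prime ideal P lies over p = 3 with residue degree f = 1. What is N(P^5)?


N(P^a) = p^(a*f)
= 3^(5*1)
= 3^5
= 243

243


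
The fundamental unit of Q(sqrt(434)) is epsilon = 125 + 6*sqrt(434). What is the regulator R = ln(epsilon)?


epsilon = 125 + 6*sqrt(434)
= 249.9960
R = ln(249.9960)
= 5.5214

5.5214


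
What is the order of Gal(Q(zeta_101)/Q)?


|Gal(Q(zeta_101)/Q)| = phi(101)
= 100

100


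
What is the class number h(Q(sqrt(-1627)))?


K = Q(sqrt(-1627)). d mod 4 = 1, so D = disc(K) = d = -1627
h(K) equals the number of primitive reduced positive-definite forms (a, b, c) = a*x^2 + b*x*y + c*y^2 with b^2 - 4ac = D,
where reduced means |b| <= a <= c, with b >= 0 whenever |b| = a or a = c, and primitive means gcd(a, b, c) = 1.
Reduced forces 3a^2 <= |D| = 1627, so 1 <= a <= 23; b must have the parity of D, and c = (b^2 - D)/(4a) must be an integer >= a.
Enumerate a = 1..23, b in [-a, a]:
  a=1: (1, 1, 407)  [1]
  a=2..6: none
  a=7: (7, -5, 59), (7, 5, 59)  [2]
  a=8..10: none
  a=11: (11, -1, 37), (11, 1, 37)  [2]
  a=12..18: none
  a=19: (19, -11, 23), (19, 11, 23)  [2]
  a=20..23: none
Total reduced forms: 1 + 2 + 2 + 2 = 7
h = 7

7


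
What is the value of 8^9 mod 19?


p = 19 is prime and the exponent is (p-1)/2 = 9, so by Euler's criterion 8^9 = (8/19) = +1 or -1 mod 19.
Compute by square-and-multiply:
  9 = 8 + 1 (binary 1001)
  Repeated squaring mod 19: 8^1 = 8, 8^2 = 7, 8^4 = 11, 8^8 = 7
  8^9 = 8^8 * 8^1 = 7 * 8 mod 19
    7 * 8 = 56 = 18 mod 19
  8^9 = 18 mod 19
Result 18 = p - 1 = -1 mod 19: 8 is a quadratic non-residue mod 19. As a residue in [0, p-1] the value is 18.
8^9 mod 19 = 18

18


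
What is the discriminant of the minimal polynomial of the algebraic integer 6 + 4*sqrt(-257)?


The element 6 + 4*sqrt(-257) has minimal polynomial:
x^2 - 12*x + 4148
Discriminant = (-12)^2 - 4*(4148)
= 144 - 16592
= -16448

-16448


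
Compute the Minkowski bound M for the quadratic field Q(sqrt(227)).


d = 227, d mod 4 = 3, so disc(K) = 4d = 908; |disc(K)| = 908
Real quadratic field, so n = 2, s = r2 = 0, r1 = 2
M = (n!/n^n) * (4/pi)^s * sqrt(|disc(K)|) = (2!/2^2) * (4/pi)^0 * sqrt(908)
= 0.5 * 1.000000 * 30.133038
= 15.0665

15.0665


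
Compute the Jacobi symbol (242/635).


Compute (242/635) via quadratic reciprocity:
  pull out 2: (2/635) = -1  (since 635 mod 8 = 3)
  reciprocity: (121/635) -> +(635/121)
  reduce: (30/121)
  pull out 2: (2/121) = +1  (since 121 mod 8 = 1)
  reciprocity: (15/121) -> +(121/15)
  reduce: (1/15)
  (1/15) = 1
Product of signs = -1

-1


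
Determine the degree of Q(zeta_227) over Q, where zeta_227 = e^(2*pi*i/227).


The degree equals Euler's totient phi(227).
227 = 227
phi(227) = 226

226


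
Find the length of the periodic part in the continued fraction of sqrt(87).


Run the CF algorithm for sqrt(87).
a_0 = floor(sqrt(87)) = 9; set m_0=0, q_0=1.
Recurrence: m' = q*a - m,  q' = (d - m'^2)/q,  a' = floor((a_0 + m')/q').
  step 1: m=9, q=6, a=3
  step 2: m=9, q=1, a=18
a_2 = 2*a_0 = 18, so the period closes here.
sqrt(87) = [9; 3, 18]
Period length = 2

2


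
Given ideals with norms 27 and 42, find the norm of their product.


N(IJ) = N(I) * N(J)
= 27 * 42
= 1134

1134


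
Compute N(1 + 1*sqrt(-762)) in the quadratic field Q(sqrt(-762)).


N(a + b*sqrt(d)) = a^2 - d*b^2
= (1)^2 - (-762)*(1)^2
= 1 + 762
= 763

763


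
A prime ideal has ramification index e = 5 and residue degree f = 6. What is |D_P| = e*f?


|D_P| = e * f
= 5 * 6
= 30

30


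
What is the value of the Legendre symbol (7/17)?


p = 17 is prime, so compute (7/17) with the reciprocity algorithm (Jacobi-symbol steps: pull out 2s via (2/n), flip via reciprocity, reduce):
  reciprocity: (7/17) -> +(17/7)
  reduce: (3/7)
  reciprocity: (3/7) -> -(7/3)
  reduce: (1/3)
  (1/3) = 1
Product of signs = -1
(7/17) = -1

-1


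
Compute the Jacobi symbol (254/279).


Compute (254/279) via quadratic reciprocity:
  pull out 2: (2/279) = +1  (since 279 mod 8 = 7)
  reciprocity: (127/279) -> -(279/127)
  reduce: (25/127)
  reciprocity: (25/127) -> +(127/25)
  reduce: (2/25)
  pull out 2: (2/25) = +1  (since 25 mod 8 = 1)
  (1/25) = 1
Product of signs = -1

-1


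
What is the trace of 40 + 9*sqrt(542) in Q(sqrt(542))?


Tr(a + b*sqrt(d)) = (a + b*sqrt(d)) + (a - b*sqrt(d)) = 2a
= 2 * (40)
= 80

80


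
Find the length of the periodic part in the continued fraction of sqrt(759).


Run the CF algorithm for sqrt(759).
a_0 = floor(sqrt(759)) = 27; set m_0=0, q_0=1.
Recurrence: m' = q*a - m,  q' = (d - m'^2)/q,  a' = floor((a_0 + m')/q').
  step 1: m=27, q=30, a=1
  step 2: m=3, q=25, a=1
  step 3: m=22, q=11, a=4
  step 4: m=22, q=25, a=1
  step 5: m=3, q=30, a=1
  step 6: m=27, q=1, a=54
a_6 = 2*a_0 = 54, so the period closes here.
sqrt(759) = [27; 1, 1, 4, 1, 1, 54]
Period length = 6

6


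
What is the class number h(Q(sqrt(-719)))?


K = Q(sqrt(-719)). d mod 4 = 1, so D = disc(K) = d = -719
h(K) equals the number of primitive reduced positive-definite forms (a, b, c) = a*x^2 + b*x*y + c*y^2 with b^2 - 4ac = D,
where reduced means |b| <= a <= c, with b >= 0 whenever |b| = a or a = c, and primitive means gcd(a, b, c) = 1.
Reduced forces 3a^2 <= |D| = 719, so 1 <= a <= 15; b must have the parity of D, and c = (b^2 - D)/(4a) must be an integer >= a.
Enumerate a = 1..15, b in [-a, a]:
  a=1: (1, 1, 180)  [1]
  a=2: (2, -1, 90), (2, 1, 90)  [2]
  a=3: (3, -1, 60), (3, 1, 60)  [2]
  a=4: (4, -1, 45), (4, 1, 45)  [2]
  a=5: (5, -1, 36), (5, 1, 36)  [2]
  a=6: (6, -5, 31), (6, -1, 30), (6, 1, 30), (6, 5, 31)  [4]
  a=7: (7, -3, 26), (7, 3, 26)  [2]
  a=8: (8, -7, 24), (8, 7, 24)  [2]
  a=9: (9, -1, 20), (9, 1, 20)  [2]
  a=10: (10, -9, 20), (10, -1, 18), (10, 1, 18), (10, 9, 20)  [4]
  a=11: none
  a=12: (12, -7, 16), (12, -1, 15), (12, 1, 15), (12, 7, 16)  [4]
  a=13: (13, -3, 14), (13, 3, 14)  [2]
  a=14: (14, -11, 15), (14, 11, 15)  [2]
  a=15: none
Total reduced forms: 1 + 2 + 2 + 2 + 2 + 4 + 2 + 2 + 2 + 4 + 4 + 2 + 2 = 31
h = 31

31


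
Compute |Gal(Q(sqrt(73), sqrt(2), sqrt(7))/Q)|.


The 3 square roots of distinct primes are multiplicatively independent over Q,
so [K:Q] = 2^3 and Gal(K/Q) is isomorphic to (Z/2Z)^3.
|Gal| = 2^3 = 8

8


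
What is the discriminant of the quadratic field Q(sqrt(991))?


For K = Q(sqrt(d)) with d squarefree: disc(K) = d if d = 1 mod 4, and disc(K) = 4d if d = 2 or 3 mod 4.
Here d = 991, and d mod 4 = 3.
d = 3 mod 4, not 1 (O_K = Z[sqrt(d)]), so disc(K) = 4d = 4 * (991) = 3964

3964


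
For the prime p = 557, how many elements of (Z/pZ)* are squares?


For prime p, the number of non-zero quadratic residues is (p-1)/2.
= (557-1)/2
= 278

278


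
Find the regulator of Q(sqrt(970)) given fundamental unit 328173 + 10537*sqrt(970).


epsilon = 328173 + 10537*sqrt(970)
= 656346.0000
R = ln(656346.0000)
= 13.3944

13.3944


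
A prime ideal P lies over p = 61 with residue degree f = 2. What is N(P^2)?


N(P^a) = p^(a*f)
= 61^(2*2)
= 61^4
= 13845841

13845841


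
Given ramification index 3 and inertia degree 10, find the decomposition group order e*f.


|D_P| = e * f
= 3 * 10
= 30

30


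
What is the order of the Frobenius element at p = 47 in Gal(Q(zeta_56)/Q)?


The Frobenius at p in Gal(Q(zeta_n)/Q) = (Z/nZ)* is the class of p, so its order is ord_56(47), the smallest k >= 1 with 47^k = 1 mod 56.
n = 56 = 2^3 * 7, phi(56) = 24; the order divides phi(n).
Divisors of 24: 1, 2, 3, 4, 6, 8, 12, 24
Repeated squaring mod 56: 47^1 = 47, 47^2 = 25, 47^4 = 9, 47^8 = 25, 47^16 = 9
Test divisors in increasing order:
  k=1: 47^1 = 47 mod 56
  k=2: 47^2 = 25 mod 56
  k=3: 47^3 = 25 * 47 = 55 mod 56
  k=4: 47^4 = 9 mod 56
  k=6: 47^6 = 9 * 25 = 1 mod 56  <- first divisor giving 1
Order = 6

6


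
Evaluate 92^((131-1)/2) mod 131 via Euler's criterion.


p = 131 is prime and the exponent is (p-1)/2 = 65, so by Euler's criterion 92^65 = (92/131) = +1 or -1 mod 131.
Compute by square-and-multiply:
  65 = 64 + 1 (binary 1000001)
  Repeated squaring mod 131: 92^1 = 92, 92^2 = 80, 92^4 = 112, 92^8 = 99, 92^16 = 107, 92^32 = 52, 92^64 = 84
  92^65 = 92^64 * 92^1 = 84 * 92 mod 131
    84 * 92 = 7728 = 130 mod 131
  92^65 = 130 mod 131
Result 130 = p - 1 = -1 mod 131: 92 is a quadratic non-residue mod 131. As a residue in [0, p-1] the value is 130.
92^65 mod 131 = 130

130


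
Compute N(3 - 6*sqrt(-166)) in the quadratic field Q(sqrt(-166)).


N(a + b*sqrt(d)) = a^2 - d*b^2
= (3)^2 - (-166)*(-6)^2
= 9 + 5976
= 5985

5985


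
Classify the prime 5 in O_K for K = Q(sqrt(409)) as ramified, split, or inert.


K = Q(sqrt(409)). Since d mod 4 = 1, disc(K) = 409.
Check p | disc: 409 mod 5 = 4.
p does not divide disc. Compute Legendre symbol (d/p):
4^((5-1)/2) mod 5 = 1
(d/p) = 1, so p splits: (p) = P*P' with e=1, f=1, g=2.
Therefore p is split.

split


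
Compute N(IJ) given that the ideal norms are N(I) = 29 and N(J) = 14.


N(IJ) = N(I) * N(J)
= 29 * 14
= 406

406


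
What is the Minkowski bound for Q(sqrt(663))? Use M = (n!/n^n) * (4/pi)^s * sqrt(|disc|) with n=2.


d = 663, d mod 4 = 3, so disc(K) = 4d = 2652; |disc(K)| = 2652
Real quadratic field, so n = 2, s = r2 = 0, r1 = 2
M = (n!/n^n) * (4/pi)^s * sqrt(|disc(K)|) = (2!/2^2) * (4/pi)^0 * sqrt(2652)
= 0.5 * 1.000000 * 51.497573
= 25.7488

25.7488


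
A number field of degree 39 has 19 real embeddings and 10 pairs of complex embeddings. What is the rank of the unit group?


By Dirichlet's unit theorem:
rank = r1 + r2 - 1
= 19 + 10 - 1
= 28

28


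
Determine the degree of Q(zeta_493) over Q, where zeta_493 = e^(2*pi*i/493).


The degree equals Euler's totient phi(493).
493 = 17 * 29
phi(493) = 448

448


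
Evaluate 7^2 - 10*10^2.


x^2 - d*y^2
= 7^2 - 10*10^2
= 49 - 1000
= -951

-951


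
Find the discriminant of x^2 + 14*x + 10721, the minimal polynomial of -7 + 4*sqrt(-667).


The element -7 + 4*sqrt(-667) has minimal polynomial:
x^2 + 14*x + 10721
Discriminant = (14)^2 - 4*(10721)
= 196 - 42884
= -42688

-42688


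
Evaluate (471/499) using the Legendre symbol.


p = 499 is prime, so compute (471/499) with the reciprocity algorithm (Jacobi-symbol steps: pull out 2s via (2/n), flip via reciprocity, reduce):
  reciprocity: (471/499) -> -(499/471)
  reduce: (28/471)
  pull out 2: (2/471) = +1  (since 471 mod 8 = 7)
  pull out 2: (2/471) = +1  (since 471 mod 8 = 7)
  reciprocity: (7/471) -> -(471/7)
  reduce: (2/7)
  pull out 2: (2/7) = +1  (since 7 mod 8 = 7)
  (1/7) = 1
Product of signs = 1
(471/499) = 1

1


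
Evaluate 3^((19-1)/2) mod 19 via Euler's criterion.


p = 19 is prime and the exponent is (p-1)/2 = 9, so by Euler's criterion 3^9 = (3/19) = +1 or -1 mod 19.
Compute by square-and-multiply:
  9 = 8 + 1 (binary 1001)
  Repeated squaring mod 19: 3^1 = 3, 3^2 = 9, 3^4 = 5, 3^8 = 6
  3^9 = 3^8 * 3^1 = 6 * 3 mod 19
    6 * 3 = 18 = 18 mod 19
  3^9 = 18 mod 19
Result 18 = p - 1 = -1 mod 19: 3 is a quadratic non-residue mod 19. As a residue in [0, p-1] the value is 18.
3^9 mod 19 = 18

18


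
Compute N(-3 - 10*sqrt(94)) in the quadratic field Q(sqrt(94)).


N(a + b*sqrt(d)) = a^2 - d*b^2
= (-3)^2 - (94)*(-10)^2
= 9 - 9400
= -9391

-9391


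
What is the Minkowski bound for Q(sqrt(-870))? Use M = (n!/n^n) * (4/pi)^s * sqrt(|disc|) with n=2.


d = -870, d mod 4 = 2, so disc(K) = 4d = -3480; |disc(K)| = 3480
Imaginary quadratic field, so n = 2, s = r2 = 1, r1 = 0
M = (n!/n^n) * (4/pi)^s * sqrt(|disc(K)|) = (2!/2^2) * (4/pi)^1 * sqrt(3480)
= 0.5 * 1.273240 * 58.991525
= 37.5552

37.5552


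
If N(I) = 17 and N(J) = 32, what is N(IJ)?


N(IJ) = N(I) * N(J)
= 17 * 32
= 544

544


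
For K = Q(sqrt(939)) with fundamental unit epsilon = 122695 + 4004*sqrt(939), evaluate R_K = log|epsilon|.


epsilon = 122695 + 4004*sqrt(939)
= 245390.0000
R = ln(245390.0000)
= 12.4106

12.4106


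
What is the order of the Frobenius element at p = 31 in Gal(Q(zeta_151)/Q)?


The Frobenius at p in Gal(Q(zeta_n)/Q) = (Z/nZ)* is the class of p, so its order is ord_151(31), the smallest k >= 1 with 31^k = 1 mod 151.
n = 151 = 151, phi(151) = 150; the order divides phi(n).
Divisors of 150: 1, 2, 3, 5, 6, 10, 15, 25, 30, 50, 75, 150
Repeated squaring mod 151: 31^1 = 31, 31^2 = 55, 31^4 = 5, 31^8 = 25, 31^16 = 21, 31^32 = 139, 31^64 = 144, 31^128 = 49
Test divisors in increasing order:
  k=1: 31^1 = 31 mod 151
  k=2: 31^2 = 55 mod 151
  k=3: 31^3 = 55 * 31 = 44 mod 151
  k=5: 31^5 = 5 * 31 = 4 mod 151
  k=6: 31^6 = 5 * 55 = 124 mod 151
  k=10: 31^10 = 25 * 55 = 16 mod 151
  k=15: 31^15 = 25 * 5 * 55 * 31 = 64 mod 151
  k=25: 31^25 = 21 * 25 * 31 = 118 mod 151
  k=30: 31^30 = 21 * 25 * 5 * 55 = 19 mod 151
  k=50: 31^50 = 139 * 21 * 55 = 32 mod 151
  k=75: 31^75 = 144 * 25 * 55 * 31 = 1 mod 151  <- first divisor giving 1
Order = 75

75


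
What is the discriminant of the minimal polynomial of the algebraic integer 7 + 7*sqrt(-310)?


The element 7 + 7*sqrt(-310) has minimal polynomial:
x^2 - 14*x + 15239
Discriminant = (-14)^2 - 4*(15239)
= 196 - 60956
= -60760

-60760


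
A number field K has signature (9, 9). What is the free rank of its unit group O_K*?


By Dirichlet's unit theorem:
rank = r1 + r2 - 1
= 9 + 9 - 1
= 17

17


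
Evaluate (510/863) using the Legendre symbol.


p = 863 is prime, so compute (510/863) with the reciprocity algorithm (Jacobi-symbol steps: pull out 2s via (2/n), flip via reciprocity, reduce):
  pull out 2: (2/863) = +1  (since 863 mod 8 = 7)
  reciprocity: (255/863) -> -(863/255)
  reduce: (98/255)
  pull out 2: (2/255) = +1  (since 255 mod 8 = 7)
  reciprocity: (49/255) -> +(255/49)
  reduce: (10/49)
  pull out 2: (2/49) = +1  (since 49 mod 8 = 1)
  reciprocity: (5/49) -> +(49/5)
  reduce: (4/5)
  pull out 2: (2/5) = -1  (since 5 mod 8 = 5)
  pull out 2: (2/5) = -1  (since 5 mod 8 = 5)
  (1/5) = 1
Product of signs = -1
(510/863) = -1

-1


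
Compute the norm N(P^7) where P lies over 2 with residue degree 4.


N(P^a) = p^(a*f)
= 2^(7*4)
= 2^28
= 268435456

268435456


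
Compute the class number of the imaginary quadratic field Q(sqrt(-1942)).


K = Q(sqrt(-1942)). d mod 4 = 2, so D = disc(K) = 4d = -7768
h(K) equals the number of primitive reduced positive-definite forms (a, b, c) = a*x^2 + b*x*y + c*y^2 with b^2 - 4ac = D,
where reduced means |b| <= a <= c, with b >= 0 whenever |b| = a or a = c, and primitive means gcd(a, b, c) = 1.
Reduced forces 3a^2 <= |D| = 7768, so 1 <= a <= 50; b must have the parity of D, and c = (b^2 - D)/(4a) must be an integer >= a.
Enumerate a = 1..50, b in [-a, a]:
  a=1: (1, 0, 1942)  [1]
  a=2: (2, 0, 971)  [1]
  a=3..6: none
  a=7: (7, -4, 278), (7, 4, 278)  [2]
  a=8..10: none
  a=11: (11, -8, 178), (11, 8, 178)  [2]
  a=12..13: none
  a=14: (14, -4, 139), (14, 4, 139)  [2]
  a=15..16: none
  a=17: (17, -16, 118), (17, 16, 118)  [2]
  a=18..21: none
  a=22: (22, -8, 89), (22, 8, 89)  [2]
  a=23: (23, -12, 86), (23, 12, 86)  [2]
  a=24..28: none
  a=29: (29, -2, 67), (29, 2, 67)  [2]
  a=30..33: none
  a=34: (34, -16, 59), (34, 16, 59)  [2]
  a=35..42: none
  a=43: (43, -12, 46), (43, 12, 46)  [2]
  a=44..46: none
  a=47: (47, -38, 49), (47, 38, 49)  [2]
  a=48..50: none
Total reduced forms: 1 + 1 + 2 + 2 + 2 + 2 + 2 + 2 + 2 + 2 + 2 + 2 = 22
h = 22

22
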